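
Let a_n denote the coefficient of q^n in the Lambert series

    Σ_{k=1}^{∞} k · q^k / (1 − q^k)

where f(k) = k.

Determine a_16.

a_16 = 31

n=16: 16·1 8·2 4·4 2·8 1·16  f→[16+8+4+2+1]=31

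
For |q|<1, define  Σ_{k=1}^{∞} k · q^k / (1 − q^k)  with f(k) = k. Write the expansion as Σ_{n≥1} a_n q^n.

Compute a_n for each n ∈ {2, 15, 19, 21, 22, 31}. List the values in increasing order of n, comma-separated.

d|2:{1,2}  Σf=1+2=3
d|15:{15,5,3,1}  Σf=15+5+3+1=24
q^19  k|19↦f(k): 19:19 1:1  a_19=20
d|21:{21,7,3,1}  Σf=21+7+3+1=32
[q^22] f(22)=22,f(11)=11,f(2)=2,f(1)=1 ⇒ 36
[q^31] f(1)=1,f(31)=31 ⇒ 32

3, 24, 20, 32, 36, 32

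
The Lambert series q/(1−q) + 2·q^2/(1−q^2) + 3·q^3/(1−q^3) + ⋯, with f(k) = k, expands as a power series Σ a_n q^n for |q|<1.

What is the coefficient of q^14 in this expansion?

a_14 = 24

q^14  k|14↦f(k): 14:14 7:7 2:2 1:1  a_14=24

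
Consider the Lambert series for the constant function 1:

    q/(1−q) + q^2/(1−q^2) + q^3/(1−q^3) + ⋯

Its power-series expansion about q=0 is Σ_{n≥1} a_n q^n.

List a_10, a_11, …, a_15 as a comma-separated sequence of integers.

4, 2, 6, 2, 4, 4

d|10:{10,5,2,1}  Σf=1+1+1+1=4
d|11:{1,11}  Σf=1+1=2
d|12:{12,6,4,3,2,1}  Σf=1+1+1+1+1+1=6
q^13  k|13↦f(k): 13:1 1:1  a_13=2
q^14  k|14↦f(k): 14:1 7:1 2:1 1:1  a_14=4
n=15: 1·15 3·5 5·3 15·1  f→[1+1+1+1]=4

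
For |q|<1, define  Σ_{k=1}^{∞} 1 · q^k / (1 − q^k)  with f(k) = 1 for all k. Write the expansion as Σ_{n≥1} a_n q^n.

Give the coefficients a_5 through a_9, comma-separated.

2, 4, 2, 4, 3

q^5  k|5↦f(k): 5:1 1:1  a_5=2
[q^6] f(1)=1,f(2)=1,f(3)=1,f(6)=1 ⇒ 4
[q^7] f(7)=1,f(1)=1 ⇒ 2
[q^8] f(1)=1,f(2)=1,f(4)=1,f(8)=1 ⇒ 4
d|9:{1,3,9}  Σf=1+1+1=3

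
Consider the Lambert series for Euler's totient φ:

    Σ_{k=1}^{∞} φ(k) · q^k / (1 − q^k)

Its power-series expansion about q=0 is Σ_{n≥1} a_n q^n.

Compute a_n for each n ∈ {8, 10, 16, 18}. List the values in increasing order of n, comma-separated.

n=8: 8·1 4·2 2·4 1·8  φ→[4+2+1+1]=8
n=10: 10·1 5·2 2·5 1·10  φ→[4+4+1+1]=10
q^16  k|16↦φ(k): 16:8 8:4 4:2 2:1 1:1  a_16=16
n=18: 1·18 2·9 3·6 6·3 9·2 18·1  φ→[1+1+2+2+6+6]=18

8, 10, 16, 18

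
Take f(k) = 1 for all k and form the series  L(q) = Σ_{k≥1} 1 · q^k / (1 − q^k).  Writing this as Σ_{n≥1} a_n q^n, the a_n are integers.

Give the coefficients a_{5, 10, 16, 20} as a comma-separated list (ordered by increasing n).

q^5  k|5↦f(k): 1:1 5:1  a_5=2
[q^10] f(10)=1,f(5)=1,f(2)=1,f(1)=1 ⇒ 4
[q^16] f(16)=1,f(8)=1,f(4)=1,f(2)=1,f(1)=1 ⇒ 5
q^20  k|20↦f(k): 20:1 10:1 5:1 4:1 2:1 1:1  a_20=6

2, 4, 5, 6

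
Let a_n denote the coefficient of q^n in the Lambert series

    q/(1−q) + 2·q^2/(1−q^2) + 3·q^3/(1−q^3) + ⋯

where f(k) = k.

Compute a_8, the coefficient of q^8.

a_8 = 15

[q^8] f(1)=1,f(2)=2,f(4)=4,f(8)=8 ⇒ 15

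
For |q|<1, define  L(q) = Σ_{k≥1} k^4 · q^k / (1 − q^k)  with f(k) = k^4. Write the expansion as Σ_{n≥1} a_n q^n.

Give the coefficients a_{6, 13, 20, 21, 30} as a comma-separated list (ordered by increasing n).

1394, 28562, 170898, 196964, 872644

n=6: 6·1 3·2 2·3 1·6  f→[1296+81+16+1]=1394
[q^13] f(13)=28561,f(1)=1 ⇒ 28562
[q^20] f(20)=160000,f(10)=10000,f(5)=625,f(4)=256,f(2)=16,f(1)=1 ⇒ 170898
q^21  k|21↦f(k): 21:194481 7:2401 3:81 1:1  a_21=196964
n=30: 1·30 2·15 3·10 5·6 6·5 10·3 15·2 30·1  f→[1+16+81+625+1296+10000+50625+810000]=872644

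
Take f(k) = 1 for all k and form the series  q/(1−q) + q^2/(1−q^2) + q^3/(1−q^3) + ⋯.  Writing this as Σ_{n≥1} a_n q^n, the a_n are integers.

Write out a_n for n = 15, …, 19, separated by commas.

d|15:{15,5,3,1}  Σf=1+1+1+1=4
q^16  k|16↦f(k): 16:1 8:1 4:1 2:1 1:1  a_16=5
[q^17] f(1)=1,f(17)=1 ⇒ 2
[q^18] f(18)=1,f(9)=1,f(6)=1,f(3)=1,f(2)=1,f(1)=1 ⇒ 6
[q^19] f(1)=1,f(19)=1 ⇒ 2

4, 5, 2, 6, 2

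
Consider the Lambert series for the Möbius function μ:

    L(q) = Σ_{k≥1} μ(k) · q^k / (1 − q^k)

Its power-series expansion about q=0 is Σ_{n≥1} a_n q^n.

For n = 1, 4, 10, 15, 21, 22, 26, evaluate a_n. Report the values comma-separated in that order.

n=1: 1·1  μ→[1]=1
n=4: 1·4 2·2 4·1  μ→[1+(-1)+0]=0
[q^10] μ(10)=1,μ(5)=-1,μ(2)=-1,μ(1)=1 ⇒ 0
n=15: 15·1 5·3 3·5 1·15  μ→[1+(-1)+(-1)+1]=0
q^21  k|21↦μ(k): 21:1 7:-1 3:-1 1:1  a_21=0
d|22:{22,11,2,1}  Σμ=1+(-1)+(-1)+1=0
n=26: 1·26 2·13 13·2 26·1  μ→[1+(-1)+(-1)+1]=0

1, 0, 0, 0, 0, 0, 0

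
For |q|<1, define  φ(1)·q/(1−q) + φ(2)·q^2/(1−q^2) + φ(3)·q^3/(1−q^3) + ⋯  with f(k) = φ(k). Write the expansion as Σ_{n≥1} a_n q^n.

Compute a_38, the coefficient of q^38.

d|38:{38,19,2,1}  Σφ=18+18+1+1=38

a_38 = 38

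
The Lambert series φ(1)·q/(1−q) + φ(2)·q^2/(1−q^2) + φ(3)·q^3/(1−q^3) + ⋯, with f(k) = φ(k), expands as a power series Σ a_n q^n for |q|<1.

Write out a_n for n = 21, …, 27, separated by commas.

d|21:{21,7,3,1}  Σφ=12+6+2+1=21
[q^22] φ(1)=1,φ(2)=1,φ(11)=10,φ(22)=10 ⇒ 22
[q^23] φ(1)=1,φ(23)=22 ⇒ 23
n=24: 24·1 12·2 8·3 6·4 4·6 3·8 2·12 1·24  φ→[8+4+4+2+2+2+1+1]=24
d|25:{1,5,25}  Σφ=1+4+20=25
d|26:{26,13,2,1}  Σφ=12+12+1+1=26
q^27  k|27↦φ(k): 1:1 3:2 9:6 27:18  a_27=27

21, 22, 23, 24, 25, 26, 27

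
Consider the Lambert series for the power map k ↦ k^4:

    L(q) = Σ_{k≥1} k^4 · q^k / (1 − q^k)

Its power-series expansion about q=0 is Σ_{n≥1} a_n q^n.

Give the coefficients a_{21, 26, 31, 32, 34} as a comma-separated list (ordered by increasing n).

196964, 485554, 923522, 1118481, 1419874

q^21  k|21↦f(k): 1:1 3:81 7:2401 21:194481  a_21=196964
[q^26] f(1)=1,f(2)=16,f(13)=28561,f(26)=456976 ⇒ 485554
n=31: 1·31 31·1  f→[1+923521]=923522
[q^32] f(32)=1048576,f(16)=65536,f(8)=4096,f(4)=256,f(2)=16,f(1)=1 ⇒ 1118481
q^34  k|34↦f(k): 34:1336336 17:83521 2:16 1:1  a_34=1419874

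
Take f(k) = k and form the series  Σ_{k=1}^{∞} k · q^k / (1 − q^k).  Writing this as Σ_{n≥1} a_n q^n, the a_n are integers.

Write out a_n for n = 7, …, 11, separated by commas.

8, 15, 13, 18, 12

q^7  k|7↦f(k): 7:7 1:1  a_7=8
d|8:{1,2,4,8}  Σf=1+2+4+8=15
q^9  k|9↦f(k): 1:1 3:3 9:9  a_9=13
d|10:{1,2,5,10}  Σf=1+2+5+10=18
d|11:{11,1}  Σf=11+1=12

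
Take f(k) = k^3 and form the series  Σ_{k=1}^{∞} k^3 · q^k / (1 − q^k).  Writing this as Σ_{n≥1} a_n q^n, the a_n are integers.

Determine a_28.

d|28:{28,14,7,4,2,1}  Σf=21952+2744+343+64+8+1=25112

a_28 = 25112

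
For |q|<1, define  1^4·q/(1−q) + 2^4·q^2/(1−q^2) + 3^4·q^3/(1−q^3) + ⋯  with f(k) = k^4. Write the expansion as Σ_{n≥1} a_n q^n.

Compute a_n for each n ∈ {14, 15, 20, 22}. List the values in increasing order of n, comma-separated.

[q^14] f(14)=38416,f(7)=2401,f(2)=16,f(1)=1 ⇒ 40834
n=15: 1·15 3·5 5·3 15·1  f→[1+81+625+50625]=51332
q^20  k|20↦f(k): 1:1 2:16 4:256 5:625 10:10000 20:160000  a_20=170898
[q^22] f(1)=1,f(2)=16,f(11)=14641,f(22)=234256 ⇒ 248914

40834, 51332, 170898, 248914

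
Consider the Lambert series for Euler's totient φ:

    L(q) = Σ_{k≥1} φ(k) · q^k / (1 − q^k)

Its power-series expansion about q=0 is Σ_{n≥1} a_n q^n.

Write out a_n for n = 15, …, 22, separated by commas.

d|15:{1,3,5,15}  Σφ=1+2+4+8=15
[q^16] φ(16)=8,φ(8)=4,φ(4)=2,φ(2)=1,φ(1)=1 ⇒ 16
d|17:{17,1}  Σφ=16+1=17
[q^18] φ(1)=1,φ(2)=1,φ(3)=2,φ(6)=2,φ(9)=6,φ(18)=6 ⇒ 18
n=19: 19·1 1·19  φ→[18+1]=19
q^20  k|20↦φ(k): 1:1 2:1 4:2 5:4 10:4 20:8  a_20=20
d|21:{21,7,3,1}  Σφ=12+6+2+1=21
d|22:{1,2,11,22}  Σφ=1+1+10+10=22

15, 16, 17, 18, 19, 20, 21, 22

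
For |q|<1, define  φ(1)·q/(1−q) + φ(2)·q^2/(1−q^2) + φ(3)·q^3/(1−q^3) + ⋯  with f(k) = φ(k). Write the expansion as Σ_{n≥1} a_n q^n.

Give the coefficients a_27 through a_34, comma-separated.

d|27:{1,3,9,27}  Σφ=1+2+6+18=27
d|28:{28,14,7,4,2,1}  Σφ=12+6+6+2+1+1=28
n=29: 1·29 29·1  φ→[1+28]=29
d|30:{1,2,3,5,6,10,15,30}  Σφ=1+1+2+4+2+4+8+8=30
[q^31] φ(1)=1,φ(31)=30 ⇒ 31
[q^32] φ(32)=16,φ(16)=8,φ(8)=4,φ(4)=2,φ(2)=1,φ(1)=1 ⇒ 32
q^33  k|33↦φ(k): 1:1 3:2 11:10 33:20  a_33=33
[q^34] φ(1)=1,φ(2)=1,φ(17)=16,φ(34)=16 ⇒ 34

27, 28, 29, 30, 31, 32, 33, 34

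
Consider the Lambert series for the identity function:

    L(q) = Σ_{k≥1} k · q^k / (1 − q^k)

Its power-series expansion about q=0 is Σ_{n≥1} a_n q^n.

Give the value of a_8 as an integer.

a_8 = 15

q^8  k|8↦f(k): 8:8 4:4 2:2 1:1  a_8=15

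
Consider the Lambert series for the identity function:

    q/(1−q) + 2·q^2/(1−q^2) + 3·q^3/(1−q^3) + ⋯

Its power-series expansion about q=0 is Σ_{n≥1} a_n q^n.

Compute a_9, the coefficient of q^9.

q^9  k|9↦f(k): 1:1 3:3 9:9  a_9=13

a_9 = 13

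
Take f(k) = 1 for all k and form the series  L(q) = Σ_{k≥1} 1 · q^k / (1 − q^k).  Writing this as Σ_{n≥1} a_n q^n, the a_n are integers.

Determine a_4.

a_4 = 3

q^4  k|4↦f(k): 1:1 2:1 4:1  a_4=3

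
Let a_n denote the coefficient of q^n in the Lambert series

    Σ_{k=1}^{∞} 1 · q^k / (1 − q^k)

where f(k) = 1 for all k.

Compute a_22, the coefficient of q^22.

a_22 = 4

q^22  k|22↦f(k): 22:1 11:1 2:1 1:1  a_22=4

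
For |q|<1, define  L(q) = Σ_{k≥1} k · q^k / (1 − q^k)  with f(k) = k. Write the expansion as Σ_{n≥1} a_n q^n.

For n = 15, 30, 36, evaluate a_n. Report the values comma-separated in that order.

24, 72, 91

[q^15] f(15)=15,f(5)=5,f(3)=3,f(1)=1 ⇒ 24
n=30: 30·1 15·2 10·3 6·5 5·6 3·10 2·15 1·30  f→[30+15+10+6+5+3+2+1]=72
[q^36] f(36)=36,f(18)=18,f(12)=12,f(9)=9,f(6)=6,f(4)=4,f(3)=3,f(2)=2,f(1)=1 ⇒ 91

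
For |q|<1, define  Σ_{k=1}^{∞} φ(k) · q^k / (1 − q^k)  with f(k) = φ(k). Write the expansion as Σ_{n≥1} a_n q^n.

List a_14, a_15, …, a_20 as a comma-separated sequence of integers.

d|14:{1,2,7,14}  Σφ=1+1+6+6=14
n=15: 1·15 3·5 5·3 15·1  φ→[1+2+4+8]=15
n=16: 16·1 8·2 4·4 2·8 1·16  φ→[8+4+2+1+1]=16
[q^17] φ(17)=16,φ(1)=1 ⇒ 17
d|18:{1,2,3,6,9,18}  Σφ=1+1+2+2+6+6=18
n=19: 1·19 19·1  φ→[1+18]=19
q^20  k|20↦φ(k): 1:1 2:1 4:2 5:4 10:4 20:8  a_20=20

14, 15, 16, 17, 18, 19, 20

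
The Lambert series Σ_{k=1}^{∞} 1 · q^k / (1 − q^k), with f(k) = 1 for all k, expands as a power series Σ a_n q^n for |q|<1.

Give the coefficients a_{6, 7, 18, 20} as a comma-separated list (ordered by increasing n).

d|6:{1,2,3,6}  Σf=1+1+1+1=4
n=7: 1·7 7·1  f→[1+1]=2
n=18: 18·1 9·2 6·3 3·6 2·9 1·18  f→[1+1+1+1+1+1]=6
d|20:{20,10,5,4,2,1}  Σf=1+1+1+1+1+1=6

4, 2, 6, 6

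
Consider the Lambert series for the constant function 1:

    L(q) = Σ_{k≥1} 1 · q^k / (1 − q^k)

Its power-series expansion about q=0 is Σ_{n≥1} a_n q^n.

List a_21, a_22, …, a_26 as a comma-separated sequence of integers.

4, 4, 2, 8, 3, 4

[q^21] f(1)=1,f(3)=1,f(7)=1,f(21)=1 ⇒ 4
q^22  k|22↦f(k): 1:1 2:1 11:1 22:1  a_22=4
q^23  k|23↦f(k): 1:1 23:1  a_23=2
d|24:{1,2,3,4,6,8,12,24}  Σf=1+1+1+1+1+1+1+1=8
[q^25] f(1)=1,f(5)=1,f(25)=1 ⇒ 3
q^26  k|26↦f(k): 26:1 13:1 2:1 1:1  a_26=4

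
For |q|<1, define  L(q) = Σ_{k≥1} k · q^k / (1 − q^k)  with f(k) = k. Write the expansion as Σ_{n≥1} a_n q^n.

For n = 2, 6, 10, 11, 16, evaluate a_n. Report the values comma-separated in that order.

[q^2] f(1)=1,f(2)=2 ⇒ 3
d|6:{6,3,2,1}  Σf=6+3+2+1=12
n=10: 1·10 2·5 5·2 10·1  f→[1+2+5+10]=18
[q^11] f(11)=11,f(1)=1 ⇒ 12
q^16  k|16↦f(k): 16:16 8:8 4:4 2:2 1:1  a_16=31

3, 12, 18, 12, 31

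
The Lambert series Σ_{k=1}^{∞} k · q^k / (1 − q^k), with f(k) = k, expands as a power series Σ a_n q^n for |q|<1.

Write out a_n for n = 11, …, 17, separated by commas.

12, 28, 14, 24, 24, 31, 18

q^11  k|11↦f(k): 1:1 11:11  a_11=12
q^12  k|12↦f(k): 1:1 2:2 3:3 4:4 6:6 12:12  a_12=28
d|13:{13,1}  Σf=13+1=14
[q^14] f(14)=14,f(7)=7,f(2)=2,f(1)=1 ⇒ 24
d|15:{1,3,5,15}  Σf=1+3+5+15=24
[q^16] f(16)=16,f(8)=8,f(4)=4,f(2)=2,f(1)=1 ⇒ 31
[q^17] f(17)=17,f(1)=1 ⇒ 18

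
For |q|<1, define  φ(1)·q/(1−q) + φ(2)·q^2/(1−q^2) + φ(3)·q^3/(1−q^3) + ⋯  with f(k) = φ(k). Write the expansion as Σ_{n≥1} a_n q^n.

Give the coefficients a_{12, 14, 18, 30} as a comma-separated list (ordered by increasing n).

q^12  k|12↦φ(k): 1:1 2:1 3:2 4:2 6:2 12:4  a_12=12
d|14:{1,2,7,14}  Σφ=1+1+6+6=14
n=18: 18·1 9·2 6·3 3·6 2·9 1·18  φ→[6+6+2+2+1+1]=18
d|30:{1,2,3,5,6,10,15,30}  Σφ=1+1+2+4+2+4+8+8=30

12, 14, 18, 30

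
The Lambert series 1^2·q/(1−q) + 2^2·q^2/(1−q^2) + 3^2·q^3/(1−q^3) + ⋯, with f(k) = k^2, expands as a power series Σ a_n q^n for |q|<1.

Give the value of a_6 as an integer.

a_6 = 50

n=6: 1·6 2·3 3·2 6·1  f→[1+4+9+36]=50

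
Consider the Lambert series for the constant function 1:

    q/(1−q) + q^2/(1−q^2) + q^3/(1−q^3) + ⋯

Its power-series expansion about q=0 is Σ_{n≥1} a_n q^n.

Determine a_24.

q^24  k|24↦f(k): 1:1 2:1 3:1 4:1 6:1 8:1 12:1 24:1  a_24=8

a_24 = 8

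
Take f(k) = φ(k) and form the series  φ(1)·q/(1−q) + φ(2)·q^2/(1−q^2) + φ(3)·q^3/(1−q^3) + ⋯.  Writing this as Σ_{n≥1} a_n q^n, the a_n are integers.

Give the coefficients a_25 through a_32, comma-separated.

n=25: 25·1 5·5 1·25  φ→[20+4+1]=25
d|26:{26,13,2,1}  Σφ=12+12+1+1=26
d|27:{27,9,3,1}  Σφ=18+6+2+1=27
n=28: 28·1 14·2 7·4 4·7 2·14 1·28  φ→[12+6+6+2+1+1]=28
n=29: 29·1 1·29  φ→[28+1]=29
[q^30] φ(1)=1,φ(2)=1,φ(3)=2,φ(5)=4,φ(6)=2,φ(10)=4,φ(15)=8,φ(30)=8 ⇒ 30
[q^31] φ(1)=1,φ(31)=30 ⇒ 31
d|32:{32,16,8,4,2,1}  Σφ=16+8+4+2+1+1=32

25, 26, 27, 28, 29, 30, 31, 32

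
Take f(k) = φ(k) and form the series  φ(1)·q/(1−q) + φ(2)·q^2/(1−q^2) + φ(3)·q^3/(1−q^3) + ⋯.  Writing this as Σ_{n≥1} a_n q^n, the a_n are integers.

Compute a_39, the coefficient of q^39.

[q^39] φ(39)=24,φ(13)=12,φ(3)=2,φ(1)=1 ⇒ 39

a_39 = 39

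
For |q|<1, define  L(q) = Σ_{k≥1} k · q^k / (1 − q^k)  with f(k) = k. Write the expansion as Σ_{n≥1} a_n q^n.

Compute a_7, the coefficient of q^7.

n=7: 1·7 7·1  f→[1+7]=8

a_7 = 8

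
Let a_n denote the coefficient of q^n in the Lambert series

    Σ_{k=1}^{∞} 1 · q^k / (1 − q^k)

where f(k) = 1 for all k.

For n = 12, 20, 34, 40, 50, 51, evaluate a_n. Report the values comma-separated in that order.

d|12:{1,2,3,4,6,12}  Σf=1+1+1+1+1+1=6
d|20:{20,10,5,4,2,1}  Σf=1+1+1+1+1+1=6
[q^34] f(34)=1,f(17)=1,f(2)=1,f(1)=1 ⇒ 4
d|40:{40,20,10,8,5,4,2,1}  Σf=1+1+1+1+1+1+1+1=8
q^50  k|50↦f(k): 1:1 2:1 5:1 10:1 25:1 50:1  a_50=6
[q^51] f(51)=1,f(17)=1,f(3)=1,f(1)=1 ⇒ 4

6, 6, 4, 8, 6, 4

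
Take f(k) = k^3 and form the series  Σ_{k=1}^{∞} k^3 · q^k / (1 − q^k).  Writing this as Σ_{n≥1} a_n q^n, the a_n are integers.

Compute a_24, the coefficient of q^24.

[q^24] f(1)=1,f(2)=8,f(3)=27,f(4)=64,f(6)=216,f(8)=512,f(12)=1728,f(24)=13824 ⇒ 16380

a_24 = 16380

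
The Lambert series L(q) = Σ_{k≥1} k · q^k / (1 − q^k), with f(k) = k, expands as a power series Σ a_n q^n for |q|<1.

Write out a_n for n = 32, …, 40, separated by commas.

63, 48, 54, 48, 91, 38, 60, 56, 90

[q^32] f(1)=1,f(2)=2,f(4)=4,f(8)=8,f(16)=16,f(32)=32 ⇒ 63
d|33:{33,11,3,1}  Σf=33+11+3+1=48
[q^34] f(1)=1,f(2)=2,f(17)=17,f(34)=34 ⇒ 54
d|35:{35,7,5,1}  Σf=35+7+5+1=48
[q^36] f(1)=1,f(2)=2,f(3)=3,f(4)=4,f(6)=6,f(9)=9,f(12)=12,f(18)=18,f(36)=36 ⇒ 91
[q^37] f(1)=1,f(37)=37 ⇒ 38
q^38  k|38↦f(k): 1:1 2:2 19:19 38:38  a_38=60
[q^39] f(1)=1,f(3)=3,f(13)=13,f(39)=39 ⇒ 56
[q^40] f(40)=40,f(20)=20,f(10)=10,f(8)=8,f(5)=5,f(4)=4,f(2)=2,f(1)=1 ⇒ 90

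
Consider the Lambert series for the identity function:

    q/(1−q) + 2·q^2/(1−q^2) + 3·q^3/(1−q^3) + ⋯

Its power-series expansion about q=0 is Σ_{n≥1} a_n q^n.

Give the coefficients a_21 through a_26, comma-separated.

32, 36, 24, 60, 31, 42

d|21:{1,3,7,21}  Σf=1+3+7+21=32
n=22: 22·1 11·2 2·11 1·22  f→[22+11+2+1]=36
d|23:{23,1}  Σf=23+1=24
n=24: 24·1 12·2 8·3 6·4 4·6 3·8 2·12 1·24  f→[24+12+8+6+4+3+2+1]=60
[q^25] f(1)=1,f(5)=5,f(25)=25 ⇒ 31
d|26:{26,13,2,1}  Σf=26+13+2+1=42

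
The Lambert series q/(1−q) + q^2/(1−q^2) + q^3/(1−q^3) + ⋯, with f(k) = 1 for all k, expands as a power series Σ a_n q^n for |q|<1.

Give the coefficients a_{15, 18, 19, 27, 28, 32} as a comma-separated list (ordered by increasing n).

d|15:{1,3,5,15}  Σf=1+1+1+1=4
[q^18] f(18)=1,f(9)=1,f(6)=1,f(3)=1,f(2)=1,f(1)=1 ⇒ 6
[q^19] f(19)=1,f(1)=1 ⇒ 2
d|27:{27,9,3,1}  Σf=1+1+1+1=4
q^28  k|28↦f(k): 28:1 14:1 7:1 4:1 2:1 1:1  a_28=6
q^32  k|32↦f(k): 32:1 16:1 8:1 4:1 2:1 1:1  a_32=6

4, 6, 2, 4, 6, 6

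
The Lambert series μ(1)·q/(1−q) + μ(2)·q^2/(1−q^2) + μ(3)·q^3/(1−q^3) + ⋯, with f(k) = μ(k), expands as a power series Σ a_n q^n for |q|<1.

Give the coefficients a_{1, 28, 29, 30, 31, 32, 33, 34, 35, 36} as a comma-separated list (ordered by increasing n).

q^1  k|1↦μ(k): 1:1  a_1=1
[q^28] μ(28)=0,μ(14)=1,μ(7)=-1,μ(4)=0,μ(2)=-1,μ(1)=1 ⇒ 0
q^29  k|29↦μ(k): 1:1 29:-1  a_29=0
n=30: 30·1 15·2 10·3 6·5 5·6 3·10 2·15 1·30  μ→[(-1)+1+1+1+(-1)+(-1)+(-1)+1]=0
q^31  k|31↦μ(k): 31:-1 1:1  a_31=0
n=32: 1·32 2·16 4·8 8·4 16·2 32·1  μ→[1+(-1)+0+0+0+0]=0
n=33: 33·1 11·3 3·11 1·33  μ→[1+(-1)+(-1)+1]=0
d|34:{1,2,17,34}  Σμ=1+(-1)+(-1)+1=0
[q^35] μ(1)=1,μ(5)=-1,μ(7)=-1,μ(35)=1 ⇒ 0
n=36: 36·1 18·2 12·3 9·4 6·6 4·9 3·12 2·18 1·36  μ→[0+0+0+0+1+0+(-1)+(-1)+1]=0

1, 0, 0, 0, 0, 0, 0, 0, 0, 0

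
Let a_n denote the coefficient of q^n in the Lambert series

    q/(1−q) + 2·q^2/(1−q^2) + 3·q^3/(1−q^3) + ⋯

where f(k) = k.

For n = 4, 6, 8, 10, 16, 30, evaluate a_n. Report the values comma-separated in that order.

7, 12, 15, 18, 31, 72

q^4  k|4↦f(k): 1:1 2:2 4:4  a_4=7
[q^6] f(6)=6,f(3)=3,f(2)=2,f(1)=1 ⇒ 12
d|8:{8,4,2,1}  Σf=8+4+2+1=15
n=10: 1·10 2·5 5·2 10·1  f→[1+2+5+10]=18
[q^16] f(16)=16,f(8)=8,f(4)=4,f(2)=2,f(1)=1 ⇒ 31
q^30  k|30↦f(k): 1:1 2:2 3:3 5:5 6:6 10:10 15:15 30:30  a_30=72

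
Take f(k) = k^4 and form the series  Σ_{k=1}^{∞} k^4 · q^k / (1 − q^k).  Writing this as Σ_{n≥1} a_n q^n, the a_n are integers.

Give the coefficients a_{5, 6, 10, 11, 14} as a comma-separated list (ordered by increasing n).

n=5: 1·5 5·1  f→[1+625]=626
d|6:{6,3,2,1}  Σf=1296+81+16+1=1394
[q^10] f(1)=1,f(2)=16,f(5)=625,f(10)=10000 ⇒ 10642
n=11: 1·11 11·1  f→[1+14641]=14642
n=14: 1·14 2·7 7·2 14·1  f→[1+16+2401+38416]=40834

626, 1394, 10642, 14642, 40834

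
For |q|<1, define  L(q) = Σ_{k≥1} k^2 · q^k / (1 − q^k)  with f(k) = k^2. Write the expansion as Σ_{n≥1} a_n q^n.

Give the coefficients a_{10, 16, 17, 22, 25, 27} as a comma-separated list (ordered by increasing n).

130, 341, 290, 610, 651, 820

d|10:{1,2,5,10}  Σf=1+4+25+100=130
[q^16] f(1)=1,f(2)=4,f(4)=16,f(8)=64,f(16)=256 ⇒ 341
n=17: 1·17 17·1  f→[1+289]=290
[q^22] f(22)=484,f(11)=121,f(2)=4,f(1)=1 ⇒ 610
[q^25] f(1)=1,f(5)=25,f(25)=625 ⇒ 651
n=27: 27·1 9·3 3·9 1·27  f→[729+81+9+1]=820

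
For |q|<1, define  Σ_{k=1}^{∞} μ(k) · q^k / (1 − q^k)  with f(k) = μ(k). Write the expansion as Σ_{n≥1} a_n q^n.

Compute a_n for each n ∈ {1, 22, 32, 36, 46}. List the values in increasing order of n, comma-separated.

1, 0, 0, 0, 0

n=1: 1·1  μ→[1]=1
q^22  k|22↦μ(k): 22:1 11:-1 2:-1 1:1  a_22=0
n=32: 1·32 2·16 4·8 8·4 16·2 32·1  μ→[1+(-1)+0+0+0+0]=0
q^36  k|36↦μ(k): 1:1 2:-1 3:-1 4:0 6:1 9:0 12:0 18:0 36:0  a_36=0
n=46: 46·1 23·2 2·23 1·46  μ→[1+(-1)+(-1)+1]=0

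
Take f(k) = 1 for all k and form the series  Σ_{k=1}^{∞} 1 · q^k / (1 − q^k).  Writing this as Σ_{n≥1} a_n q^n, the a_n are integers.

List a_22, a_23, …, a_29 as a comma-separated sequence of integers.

4, 2, 8, 3, 4, 4, 6, 2

d|22:{1,2,11,22}  Σf=1+1+1+1=4
q^23  k|23↦f(k): 1:1 23:1  a_23=2
d|24:{24,12,8,6,4,3,2,1}  Σf=1+1+1+1+1+1+1+1=8
q^25  k|25↦f(k): 1:1 5:1 25:1  a_25=3
[q^26] f(26)=1,f(13)=1,f(2)=1,f(1)=1 ⇒ 4
d|27:{27,9,3,1}  Σf=1+1+1+1=4
d|28:{1,2,4,7,14,28}  Σf=1+1+1+1+1+1=6
q^29  k|29↦f(k): 1:1 29:1  a_29=2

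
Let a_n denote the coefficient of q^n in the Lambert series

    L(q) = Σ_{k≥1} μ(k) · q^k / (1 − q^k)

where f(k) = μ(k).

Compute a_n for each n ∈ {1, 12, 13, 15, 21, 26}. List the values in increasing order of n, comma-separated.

q^1  k|1↦μ(k): 1:1  a_1=1
d|12:{1,2,3,4,6,12}  Σμ=1+(-1)+(-1)+0+1+0=0
n=13: 1·13 13·1  μ→[1+(-1)]=0
n=15: 15·1 5·3 3·5 1·15  μ→[1+(-1)+(-1)+1]=0
n=21: 21·1 7·3 3·7 1·21  μ→[1+(-1)+(-1)+1]=0
q^26  k|26↦μ(k): 26:1 13:-1 2:-1 1:1  a_26=0

1, 0, 0, 0, 0, 0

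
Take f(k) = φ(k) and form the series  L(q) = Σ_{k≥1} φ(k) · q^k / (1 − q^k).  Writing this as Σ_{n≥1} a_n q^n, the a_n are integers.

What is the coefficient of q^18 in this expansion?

q^18  k|18↦φ(k): 1:1 2:1 3:2 6:2 9:6 18:6  a_18=18

a_18 = 18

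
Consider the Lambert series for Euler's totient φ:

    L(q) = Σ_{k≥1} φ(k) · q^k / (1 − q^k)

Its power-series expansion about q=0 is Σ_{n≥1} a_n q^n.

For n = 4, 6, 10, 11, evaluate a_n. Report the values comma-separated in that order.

[q^4] φ(1)=1,φ(2)=1,φ(4)=2 ⇒ 4
q^6  k|6↦φ(k): 6:2 3:2 2:1 1:1  a_6=6
[q^10] φ(1)=1,φ(2)=1,φ(5)=4,φ(10)=4 ⇒ 10
q^11  k|11↦φ(k): 1:1 11:10  a_11=11

4, 6, 10, 11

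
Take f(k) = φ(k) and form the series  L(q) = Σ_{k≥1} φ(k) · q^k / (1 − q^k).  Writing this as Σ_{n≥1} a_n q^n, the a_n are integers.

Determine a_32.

[q^32] φ(1)=1,φ(2)=1,φ(4)=2,φ(8)=4,φ(16)=8,φ(32)=16 ⇒ 32

a_32 = 32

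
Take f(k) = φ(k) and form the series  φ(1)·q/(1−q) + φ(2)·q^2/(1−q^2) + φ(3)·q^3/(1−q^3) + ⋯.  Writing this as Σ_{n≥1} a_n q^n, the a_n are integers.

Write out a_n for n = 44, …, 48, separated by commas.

d|44:{1,2,4,11,22,44}  Σφ=1+1+2+10+10+20=44
d|45:{1,3,5,9,15,45}  Σφ=1+2+4+6+8+24=45
n=46: 46·1 23·2 2·23 1·46  φ→[22+22+1+1]=46
n=47: 1·47 47·1  φ→[1+46]=47
[q^48] φ(48)=16,φ(24)=8,φ(16)=8,φ(12)=4,φ(8)=4,φ(6)=2,φ(4)=2,φ(3)=2,φ(2)=1,φ(1)=1 ⇒ 48

44, 45, 46, 47, 48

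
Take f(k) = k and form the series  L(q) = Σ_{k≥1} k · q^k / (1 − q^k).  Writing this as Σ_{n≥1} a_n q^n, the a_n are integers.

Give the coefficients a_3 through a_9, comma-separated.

d|3:{1,3}  Σf=1+3=4
q^4  k|4↦f(k): 1:1 2:2 4:4  a_4=7
d|5:{1,5}  Σf=1+5=6
[q^6] f(6)=6,f(3)=3,f(2)=2,f(1)=1 ⇒ 12
n=7: 7·1 1·7  f→[7+1]=8
[q^8] f(8)=8,f(4)=4,f(2)=2,f(1)=1 ⇒ 15
d|9:{1,3,9}  Σf=1+3+9=13

4, 7, 6, 12, 8, 15, 13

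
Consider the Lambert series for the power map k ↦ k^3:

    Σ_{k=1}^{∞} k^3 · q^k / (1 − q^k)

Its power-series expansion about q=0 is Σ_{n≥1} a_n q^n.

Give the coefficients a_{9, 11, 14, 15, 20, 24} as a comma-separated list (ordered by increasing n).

[q^9] f(1)=1,f(3)=27,f(9)=729 ⇒ 757
d|11:{11,1}  Σf=1331+1=1332
q^14  k|14↦f(k): 1:1 2:8 7:343 14:2744  a_14=3096
q^15  k|15↦f(k): 1:1 3:27 5:125 15:3375  a_15=3528
[q^20] f(20)=8000,f(10)=1000,f(5)=125,f(4)=64,f(2)=8,f(1)=1 ⇒ 9198
d|24:{24,12,8,6,4,3,2,1}  Σf=13824+1728+512+216+64+27+8+1=16380

757, 1332, 3096, 3528, 9198, 16380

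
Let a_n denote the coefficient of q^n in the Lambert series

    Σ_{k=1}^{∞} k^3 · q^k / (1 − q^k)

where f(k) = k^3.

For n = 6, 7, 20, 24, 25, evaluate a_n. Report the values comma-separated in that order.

q^6  k|6↦f(k): 1:1 2:8 3:27 6:216  a_6=252
[q^7] f(1)=1,f(7)=343 ⇒ 344
q^20  k|20↦f(k): 20:8000 10:1000 5:125 4:64 2:8 1:1  a_20=9198
n=24: 1·24 2·12 3·8 4·6 6·4 8·3 12·2 24·1  f→[1+8+27+64+216+512+1728+13824]=16380
[q^25] f(1)=1,f(5)=125,f(25)=15625 ⇒ 15751

252, 344, 9198, 16380, 15751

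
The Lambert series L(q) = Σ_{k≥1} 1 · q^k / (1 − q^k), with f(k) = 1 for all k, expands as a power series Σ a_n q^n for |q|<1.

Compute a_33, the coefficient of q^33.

n=33: 33·1 11·3 3·11 1·33  f→[1+1+1+1]=4

a_33 = 4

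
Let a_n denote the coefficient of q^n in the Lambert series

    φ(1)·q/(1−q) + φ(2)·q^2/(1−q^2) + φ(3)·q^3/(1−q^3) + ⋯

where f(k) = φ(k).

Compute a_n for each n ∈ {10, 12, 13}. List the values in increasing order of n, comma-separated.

q^10  k|10↦φ(k): 10:4 5:4 2:1 1:1  a_10=10
d|12:{12,6,4,3,2,1}  Σφ=4+2+2+2+1+1=12
q^13  k|13↦φ(k): 1:1 13:12  a_13=13

10, 12, 13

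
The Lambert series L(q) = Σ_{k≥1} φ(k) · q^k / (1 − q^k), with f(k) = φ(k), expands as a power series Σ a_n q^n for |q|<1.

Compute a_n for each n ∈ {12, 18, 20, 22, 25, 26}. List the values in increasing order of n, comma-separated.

d|12:{1,2,3,4,6,12}  Σφ=1+1+2+2+2+4=12
n=18: 1·18 2·9 3·6 6·3 9·2 18·1  φ→[1+1+2+2+6+6]=18
d|20:{1,2,4,5,10,20}  Σφ=1+1+2+4+4+8=20
d|22:{1,2,11,22}  Σφ=1+1+10+10=22
d|25:{25,5,1}  Σφ=20+4+1=25
q^26  k|26↦φ(k): 1:1 2:1 13:12 26:12  a_26=26

12, 18, 20, 22, 25, 26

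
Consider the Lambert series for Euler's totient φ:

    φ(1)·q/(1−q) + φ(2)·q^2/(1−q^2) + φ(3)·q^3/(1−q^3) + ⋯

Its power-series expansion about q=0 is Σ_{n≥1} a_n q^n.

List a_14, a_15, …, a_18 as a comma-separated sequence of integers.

[q^14] φ(14)=6,φ(7)=6,φ(2)=1,φ(1)=1 ⇒ 14
[q^15] φ(1)=1,φ(3)=2,φ(5)=4,φ(15)=8 ⇒ 15
d|16:{16,8,4,2,1}  Σφ=8+4+2+1+1=16
[q^17] φ(1)=1,φ(17)=16 ⇒ 17
[q^18] φ(1)=1,φ(2)=1,φ(3)=2,φ(6)=2,φ(9)=6,φ(18)=6 ⇒ 18

14, 15, 16, 17, 18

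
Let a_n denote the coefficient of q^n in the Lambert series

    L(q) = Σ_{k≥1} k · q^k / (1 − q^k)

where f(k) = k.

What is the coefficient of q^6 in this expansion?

a_6 = 12

[q^6] f(6)=6,f(3)=3,f(2)=2,f(1)=1 ⇒ 12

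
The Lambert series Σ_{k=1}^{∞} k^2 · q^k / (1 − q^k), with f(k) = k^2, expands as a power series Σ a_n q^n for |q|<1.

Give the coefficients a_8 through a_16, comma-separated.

85, 91, 130, 122, 210, 170, 250, 260, 341

n=8: 8·1 4·2 2·4 1·8  f→[64+16+4+1]=85
n=9: 1·9 3·3 9·1  f→[1+9+81]=91
d|10:{10,5,2,1}  Σf=100+25+4+1=130
n=11: 1·11 11·1  f→[1+121]=122
[q^12] f(1)=1,f(2)=4,f(3)=9,f(4)=16,f(6)=36,f(12)=144 ⇒ 210
[q^13] f(1)=1,f(13)=169 ⇒ 170
d|14:{1,2,7,14}  Σf=1+4+49+196=250
d|15:{15,5,3,1}  Σf=225+25+9+1=260
[q^16] f(16)=256,f(8)=64,f(4)=16,f(2)=4,f(1)=1 ⇒ 341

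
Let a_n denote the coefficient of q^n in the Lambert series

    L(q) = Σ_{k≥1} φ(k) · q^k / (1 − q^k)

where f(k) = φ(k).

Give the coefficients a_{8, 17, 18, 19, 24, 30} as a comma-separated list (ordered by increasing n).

d|8:{1,2,4,8}  Σφ=1+1+2+4=8
[q^17] φ(1)=1,φ(17)=16 ⇒ 17
[q^18] φ(1)=1,φ(2)=1,φ(3)=2,φ(6)=2,φ(9)=6,φ(18)=6 ⇒ 18
[q^19] φ(19)=18,φ(1)=1 ⇒ 19
d|24:{1,2,3,4,6,8,12,24}  Σφ=1+1+2+2+2+4+4+8=24
n=30: 1·30 2·15 3·10 5·6 6·5 10·3 15·2 30·1  φ→[1+1+2+4+2+4+8+8]=30

8, 17, 18, 19, 24, 30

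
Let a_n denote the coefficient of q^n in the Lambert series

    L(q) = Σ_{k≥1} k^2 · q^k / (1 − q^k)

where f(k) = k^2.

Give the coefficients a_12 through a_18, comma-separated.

q^12  k|12↦f(k): 12:144 6:36 4:16 3:9 2:4 1:1  a_12=210
n=13: 13·1 1·13  f→[169+1]=170
q^14  k|14↦f(k): 1:1 2:4 7:49 14:196  a_14=250
n=15: 15·1 5·3 3·5 1·15  f→[225+25+9+1]=260
n=16: 1·16 2·8 4·4 8·2 16·1  f→[1+4+16+64+256]=341
d|17:{1,17}  Σf=1+289=290
d|18:{18,9,6,3,2,1}  Σf=324+81+36+9+4+1=455

210, 170, 250, 260, 341, 290, 455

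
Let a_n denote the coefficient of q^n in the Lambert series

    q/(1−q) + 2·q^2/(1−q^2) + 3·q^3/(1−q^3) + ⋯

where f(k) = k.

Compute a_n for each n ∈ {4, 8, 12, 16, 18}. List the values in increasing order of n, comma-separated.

[q^4] f(1)=1,f(2)=2,f(4)=4 ⇒ 7
d|8:{8,4,2,1}  Σf=8+4+2+1=15
[q^12] f(1)=1,f(2)=2,f(3)=3,f(4)=4,f(6)=6,f(12)=12 ⇒ 28
d|16:{1,2,4,8,16}  Σf=1+2+4+8+16=31
n=18: 18·1 9·2 6·3 3·6 2·9 1·18  f→[18+9+6+3+2+1]=39

7, 15, 28, 31, 39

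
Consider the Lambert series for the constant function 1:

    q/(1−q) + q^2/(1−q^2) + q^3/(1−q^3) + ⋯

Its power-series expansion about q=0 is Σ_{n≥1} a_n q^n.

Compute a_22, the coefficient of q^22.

a_22 = 4

d|22:{1,2,11,22}  Σf=1+1+1+1=4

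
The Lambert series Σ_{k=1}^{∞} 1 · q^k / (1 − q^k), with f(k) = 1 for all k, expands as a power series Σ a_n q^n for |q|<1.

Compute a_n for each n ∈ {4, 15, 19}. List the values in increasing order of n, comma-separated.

n=4: 1·4 2·2 4·1  f→[1+1+1]=3
n=15: 1·15 3·5 5·3 15·1  f→[1+1+1+1]=4
[q^19] f(1)=1,f(19)=1 ⇒ 2

3, 4, 2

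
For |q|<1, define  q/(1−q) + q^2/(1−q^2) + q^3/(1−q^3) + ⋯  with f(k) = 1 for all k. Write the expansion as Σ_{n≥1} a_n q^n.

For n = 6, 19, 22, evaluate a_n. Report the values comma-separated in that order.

[q^6] f(6)=1,f(3)=1,f(2)=1,f(1)=1 ⇒ 4
q^19  k|19↦f(k): 19:1 1:1  a_19=2
d|22:{22,11,2,1}  Σf=1+1+1+1=4

4, 2, 4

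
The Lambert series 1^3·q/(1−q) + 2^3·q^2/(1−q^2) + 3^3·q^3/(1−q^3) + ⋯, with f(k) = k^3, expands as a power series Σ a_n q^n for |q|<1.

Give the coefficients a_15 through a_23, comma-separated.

[q^15] f(15)=3375,f(5)=125,f(3)=27,f(1)=1 ⇒ 3528
d|16:{1,2,4,8,16}  Σf=1+8+64+512+4096=4681
n=17: 17·1 1·17  f→[4913+1]=4914
n=18: 1·18 2·9 3·6 6·3 9·2 18·1  f→[1+8+27+216+729+5832]=6813
d|19:{19,1}  Σf=6859+1=6860
n=20: 1·20 2·10 4·5 5·4 10·2 20·1  f→[1+8+64+125+1000+8000]=9198
d|21:{1,3,7,21}  Σf=1+27+343+9261=9632
[q^22] f(22)=10648,f(11)=1331,f(2)=8,f(1)=1 ⇒ 11988
n=23: 23·1 1·23  f→[12167+1]=12168

3528, 4681, 4914, 6813, 6860, 9198, 9632, 11988, 12168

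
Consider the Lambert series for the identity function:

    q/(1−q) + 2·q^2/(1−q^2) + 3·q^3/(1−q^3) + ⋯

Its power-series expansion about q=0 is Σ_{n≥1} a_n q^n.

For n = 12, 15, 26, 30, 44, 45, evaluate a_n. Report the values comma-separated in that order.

q^12  k|12↦f(k): 12:12 6:6 4:4 3:3 2:2 1:1  a_12=28
[q^15] f(1)=1,f(3)=3,f(5)=5,f(15)=15 ⇒ 24
[q^26] f(1)=1,f(2)=2,f(13)=13,f(26)=26 ⇒ 42
q^30  k|30↦f(k): 30:30 15:15 10:10 6:6 5:5 3:3 2:2 1:1  a_30=72
d|44:{44,22,11,4,2,1}  Σf=44+22+11+4+2+1=84
d|45:{45,15,9,5,3,1}  Σf=45+15+9+5+3+1=78

28, 24, 42, 72, 84, 78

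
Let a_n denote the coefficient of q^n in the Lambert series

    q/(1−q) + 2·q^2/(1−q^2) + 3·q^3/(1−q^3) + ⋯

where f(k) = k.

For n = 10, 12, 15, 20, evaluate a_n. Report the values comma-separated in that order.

18, 28, 24, 42

q^10  k|10↦f(k): 1:1 2:2 5:5 10:10  a_10=18
q^12  k|12↦f(k): 12:12 6:6 4:4 3:3 2:2 1:1  a_12=28
[q^15] f(15)=15,f(5)=5,f(3)=3,f(1)=1 ⇒ 24
d|20:{20,10,5,4,2,1}  Σf=20+10+5+4+2+1=42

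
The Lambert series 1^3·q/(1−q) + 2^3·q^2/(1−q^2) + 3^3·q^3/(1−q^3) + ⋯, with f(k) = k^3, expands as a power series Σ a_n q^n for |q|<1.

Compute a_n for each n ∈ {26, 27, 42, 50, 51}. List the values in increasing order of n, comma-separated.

19782, 20440, 86688, 141759, 137592

q^26  k|26↦f(k): 26:17576 13:2197 2:8 1:1  a_26=19782
[q^27] f(27)=19683,f(9)=729,f(3)=27,f(1)=1 ⇒ 20440
d|42:{1,2,3,6,7,14,21,42}  Σf=1+8+27+216+343+2744+9261+74088=86688
n=50: 1·50 2·25 5·10 10·5 25·2 50·1  f→[1+8+125+1000+15625+125000]=141759
n=51: 1·51 3·17 17·3 51·1  f→[1+27+4913+132651]=137592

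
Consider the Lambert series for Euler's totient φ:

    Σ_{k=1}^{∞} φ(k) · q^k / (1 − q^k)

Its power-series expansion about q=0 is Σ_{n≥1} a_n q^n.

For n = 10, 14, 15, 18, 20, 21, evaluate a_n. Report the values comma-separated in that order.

q^10  k|10↦φ(k): 10:4 5:4 2:1 1:1  a_10=10
q^14  k|14↦φ(k): 14:6 7:6 2:1 1:1  a_14=14
[q^15] φ(1)=1,φ(3)=2,φ(5)=4,φ(15)=8 ⇒ 15
d|18:{1,2,3,6,9,18}  Σφ=1+1+2+2+6+6=18
[q^20] φ(1)=1,φ(2)=1,φ(4)=2,φ(5)=4,φ(10)=4,φ(20)=8 ⇒ 20
n=21: 1·21 3·7 7·3 21·1  φ→[1+2+6+12]=21

10, 14, 15, 18, 20, 21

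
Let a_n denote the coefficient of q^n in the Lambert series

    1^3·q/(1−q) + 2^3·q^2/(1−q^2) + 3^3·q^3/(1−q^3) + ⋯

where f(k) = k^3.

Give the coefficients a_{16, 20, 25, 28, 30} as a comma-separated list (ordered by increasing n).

q^16  k|16↦f(k): 1:1 2:8 4:64 8:512 16:4096  a_16=4681
q^20  k|20↦f(k): 20:8000 10:1000 5:125 4:64 2:8 1:1  a_20=9198
d|25:{25,5,1}  Σf=15625+125+1=15751
q^28  k|28↦f(k): 28:21952 14:2744 7:343 4:64 2:8 1:1  a_28=25112
n=30: 1·30 2·15 3·10 5·6 6·5 10·3 15·2 30·1  f→[1+8+27+125+216+1000+3375+27000]=31752

4681, 9198, 15751, 25112, 31752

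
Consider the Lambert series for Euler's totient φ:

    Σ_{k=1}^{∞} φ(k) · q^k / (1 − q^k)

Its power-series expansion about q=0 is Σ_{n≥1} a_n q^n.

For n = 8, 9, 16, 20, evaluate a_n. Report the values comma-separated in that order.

q^8  k|8↦φ(k): 1:1 2:1 4:2 8:4  a_8=8
n=9: 9·1 3·3 1·9  φ→[6+2+1]=9
q^16  k|16↦φ(k): 16:8 8:4 4:2 2:1 1:1  a_16=16
d|20:{20,10,5,4,2,1}  Σφ=8+4+4+2+1+1=20

8, 9, 16, 20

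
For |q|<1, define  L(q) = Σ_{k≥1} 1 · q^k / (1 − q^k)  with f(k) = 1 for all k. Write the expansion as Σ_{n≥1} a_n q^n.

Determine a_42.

q^42  k|42↦f(k): 1:1 2:1 3:1 6:1 7:1 14:1 21:1 42:1  a_42=8

a_42 = 8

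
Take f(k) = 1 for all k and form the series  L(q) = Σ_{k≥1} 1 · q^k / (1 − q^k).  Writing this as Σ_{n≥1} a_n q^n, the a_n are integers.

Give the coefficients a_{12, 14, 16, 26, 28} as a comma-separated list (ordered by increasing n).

6, 4, 5, 4, 6

q^12  k|12↦f(k): 12:1 6:1 4:1 3:1 2:1 1:1  a_12=6
n=14: 1·14 2·7 7·2 14·1  f→[1+1+1+1]=4
d|16:{16,8,4,2,1}  Σf=1+1+1+1+1=5
[q^26] f(1)=1,f(2)=1,f(13)=1,f(26)=1 ⇒ 4
q^28  k|28↦f(k): 1:1 2:1 4:1 7:1 14:1 28:1  a_28=6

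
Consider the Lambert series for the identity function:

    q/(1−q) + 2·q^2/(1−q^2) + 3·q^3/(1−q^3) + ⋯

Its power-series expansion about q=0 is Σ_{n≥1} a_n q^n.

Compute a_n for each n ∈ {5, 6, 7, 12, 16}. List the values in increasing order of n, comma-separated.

6, 12, 8, 28, 31

n=5: 5·1 1·5  f→[5+1]=6
[q^6] f(1)=1,f(2)=2,f(3)=3,f(6)=6 ⇒ 12
d|7:{1,7}  Σf=1+7=8
[q^12] f(1)=1,f(2)=2,f(3)=3,f(4)=4,f(6)=6,f(12)=12 ⇒ 28
n=16: 16·1 8·2 4·4 2·8 1·16  f→[16+8+4+2+1]=31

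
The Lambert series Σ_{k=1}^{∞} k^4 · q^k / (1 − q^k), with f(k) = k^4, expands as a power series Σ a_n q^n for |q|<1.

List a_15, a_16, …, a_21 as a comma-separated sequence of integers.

q^15  k|15↦f(k): 15:50625 5:625 3:81 1:1  a_15=51332
d|16:{16,8,4,2,1}  Σf=65536+4096+256+16+1=69905
d|17:{17,1}  Σf=83521+1=83522
q^18  k|18↦f(k): 1:1 2:16 3:81 6:1296 9:6561 18:104976  a_18=112931
[q^19] f(19)=130321,f(1)=1 ⇒ 130322
[q^20] f(20)=160000,f(10)=10000,f(5)=625,f(4)=256,f(2)=16,f(1)=1 ⇒ 170898
d|21:{1,3,7,21}  Σf=1+81+2401+194481=196964

51332, 69905, 83522, 112931, 130322, 170898, 196964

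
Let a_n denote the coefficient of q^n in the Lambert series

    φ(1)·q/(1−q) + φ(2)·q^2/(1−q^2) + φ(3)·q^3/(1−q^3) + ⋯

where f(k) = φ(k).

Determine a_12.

d|12:{1,2,3,4,6,12}  Σφ=1+1+2+2+2+4=12

a_12 = 12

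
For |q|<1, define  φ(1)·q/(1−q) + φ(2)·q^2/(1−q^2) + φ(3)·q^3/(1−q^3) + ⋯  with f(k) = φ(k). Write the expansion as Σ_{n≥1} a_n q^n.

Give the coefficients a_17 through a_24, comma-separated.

q^17  k|17↦φ(k): 17:16 1:1  a_17=17
n=18: 1·18 2·9 3·6 6·3 9·2 18·1  φ→[1+1+2+2+6+6]=18
q^19  k|19↦φ(k): 19:18 1:1  a_19=19
n=20: 1·20 2·10 4·5 5·4 10·2 20·1  φ→[1+1+2+4+4+8]=20
n=21: 21·1 7·3 3·7 1·21  φ→[12+6+2+1]=21
d|22:{22,11,2,1}  Σφ=10+10+1+1=22
n=23: 1·23 23·1  φ→[1+22]=23
n=24: 24·1 12·2 8·3 6·4 4·6 3·8 2·12 1·24  φ→[8+4+4+2+2+2+1+1]=24

17, 18, 19, 20, 21, 22, 23, 24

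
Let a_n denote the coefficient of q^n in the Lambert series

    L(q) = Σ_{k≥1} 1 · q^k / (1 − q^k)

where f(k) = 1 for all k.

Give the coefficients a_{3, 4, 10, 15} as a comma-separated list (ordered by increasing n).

2, 3, 4, 4

q^3  k|3↦f(k): 3:1 1:1  a_3=2
n=4: 4·1 2·2 1·4  f→[1+1+1]=3
n=10: 1·10 2·5 5·2 10·1  f→[1+1+1+1]=4
n=15: 1·15 3·5 5·3 15·1  f→[1+1+1+1]=4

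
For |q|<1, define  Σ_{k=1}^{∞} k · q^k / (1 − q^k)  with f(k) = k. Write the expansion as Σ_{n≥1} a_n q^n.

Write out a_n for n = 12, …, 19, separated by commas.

[q^12] f(1)=1,f(2)=2,f(3)=3,f(4)=4,f(6)=6,f(12)=12 ⇒ 28
d|13:{13,1}  Σf=13+1=14
q^14  k|14↦f(k): 1:1 2:2 7:7 14:14  a_14=24
q^15  k|15↦f(k): 1:1 3:3 5:5 15:15  a_15=24
d|16:{16,8,4,2,1}  Σf=16+8+4+2+1=31
d|17:{1,17}  Σf=1+17=18
d|18:{18,9,6,3,2,1}  Σf=18+9+6+3+2+1=39
q^19  k|19↦f(k): 1:1 19:19  a_19=20

28, 14, 24, 24, 31, 18, 39, 20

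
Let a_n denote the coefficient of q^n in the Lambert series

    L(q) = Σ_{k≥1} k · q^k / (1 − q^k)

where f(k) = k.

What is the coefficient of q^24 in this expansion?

a_24 = 60

q^24  k|24↦f(k): 1:1 2:2 3:3 4:4 6:6 8:8 12:12 24:24  a_24=60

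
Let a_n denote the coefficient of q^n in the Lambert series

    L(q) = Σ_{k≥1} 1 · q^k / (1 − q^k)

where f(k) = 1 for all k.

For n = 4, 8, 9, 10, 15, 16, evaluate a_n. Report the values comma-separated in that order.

d|4:{1,2,4}  Σf=1+1+1=3
q^8  k|8↦f(k): 1:1 2:1 4:1 8:1  a_8=4
q^9  k|9↦f(k): 1:1 3:1 9:1  a_9=3
[q^10] f(1)=1,f(2)=1,f(5)=1,f(10)=1 ⇒ 4
[q^15] f(15)=1,f(5)=1,f(3)=1,f(1)=1 ⇒ 4
n=16: 1·16 2·8 4·4 8·2 16·1  f→[1+1+1+1+1]=5

3, 4, 3, 4, 4, 5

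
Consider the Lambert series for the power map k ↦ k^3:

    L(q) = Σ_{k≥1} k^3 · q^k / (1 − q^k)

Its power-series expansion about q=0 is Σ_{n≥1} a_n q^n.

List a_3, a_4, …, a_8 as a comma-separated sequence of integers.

28, 73, 126, 252, 344, 585

q^3  k|3↦f(k): 3:27 1:1  a_3=28
n=4: 4·1 2·2 1·4  f→[64+8+1]=73
q^5  k|5↦f(k): 5:125 1:1  a_5=126
q^6  k|6↦f(k): 6:216 3:27 2:8 1:1  a_6=252
[q^7] f(7)=343,f(1)=1 ⇒ 344
[q^8] f(8)=512,f(4)=64,f(2)=8,f(1)=1 ⇒ 585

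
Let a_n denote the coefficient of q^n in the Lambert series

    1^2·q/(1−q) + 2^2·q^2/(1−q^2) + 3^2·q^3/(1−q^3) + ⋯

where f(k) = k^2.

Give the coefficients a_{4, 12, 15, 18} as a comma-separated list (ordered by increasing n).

21, 210, 260, 455

d|4:{1,2,4}  Σf=1+4+16=21
n=12: 12·1 6·2 4·3 3·4 2·6 1·12  f→[144+36+16+9+4+1]=210
d|15:{1,3,5,15}  Σf=1+9+25+225=260
[q^18] f(1)=1,f(2)=4,f(3)=9,f(6)=36,f(9)=81,f(18)=324 ⇒ 455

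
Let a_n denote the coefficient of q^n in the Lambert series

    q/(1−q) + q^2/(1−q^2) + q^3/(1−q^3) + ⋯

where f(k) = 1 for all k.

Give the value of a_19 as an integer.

d|19:{19,1}  Σf=1+1=2

a_19 = 2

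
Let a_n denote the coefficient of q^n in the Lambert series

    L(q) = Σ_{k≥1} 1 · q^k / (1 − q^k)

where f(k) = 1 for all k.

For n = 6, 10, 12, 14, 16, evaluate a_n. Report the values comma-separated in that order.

4, 4, 6, 4, 5

n=6: 6·1 3·2 2·3 1·6  f→[1+1+1+1]=4
d|10:{1,2,5,10}  Σf=1+1+1+1=4
[q^12] f(12)=1,f(6)=1,f(4)=1,f(3)=1,f(2)=1,f(1)=1 ⇒ 6
[q^14] f(14)=1,f(7)=1,f(2)=1,f(1)=1 ⇒ 4
[q^16] f(16)=1,f(8)=1,f(4)=1,f(2)=1,f(1)=1 ⇒ 5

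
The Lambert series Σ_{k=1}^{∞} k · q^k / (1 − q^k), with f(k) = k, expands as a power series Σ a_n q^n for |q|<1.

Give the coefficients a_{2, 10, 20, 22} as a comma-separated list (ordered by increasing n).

d|2:{2,1}  Σf=2+1=3
q^10  k|10↦f(k): 10:10 5:5 2:2 1:1  a_10=18
q^20  k|20↦f(k): 20:20 10:10 5:5 4:4 2:2 1:1  a_20=42
n=22: 22·1 11·2 2·11 1·22  f→[22+11+2+1]=36

3, 18, 42, 36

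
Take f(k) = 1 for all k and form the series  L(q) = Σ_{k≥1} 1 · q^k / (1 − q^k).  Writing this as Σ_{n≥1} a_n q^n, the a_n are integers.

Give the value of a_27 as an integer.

n=27: 27·1 9·3 3·9 1·27  f→[1+1+1+1]=4

a_27 = 4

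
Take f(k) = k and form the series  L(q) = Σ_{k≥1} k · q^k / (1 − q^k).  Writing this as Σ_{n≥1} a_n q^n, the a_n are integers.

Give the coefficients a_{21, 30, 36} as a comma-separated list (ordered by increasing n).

d|21:{21,7,3,1}  Σf=21+7+3+1=32
q^30  k|30↦f(k): 1:1 2:2 3:3 5:5 6:6 10:10 15:15 30:30  a_30=72
q^36  k|36↦f(k): 1:1 2:2 3:3 4:4 6:6 9:9 12:12 18:18 36:36  a_36=91

32, 72, 91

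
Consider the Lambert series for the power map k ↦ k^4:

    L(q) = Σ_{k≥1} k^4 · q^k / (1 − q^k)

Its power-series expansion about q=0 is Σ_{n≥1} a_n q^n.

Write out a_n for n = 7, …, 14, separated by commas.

2402, 4369, 6643, 10642, 14642, 22386, 28562, 40834

q^7  k|7↦f(k): 1:1 7:2401  a_7=2402
d|8:{1,2,4,8}  Σf=1+16+256+4096=4369
n=9: 9·1 3·3 1·9  f→[6561+81+1]=6643
n=10: 10·1 5·2 2·5 1·10  f→[10000+625+16+1]=10642
[q^11] f(11)=14641,f(1)=1 ⇒ 14642
[q^12] f(1)=1,f(2)=16,f(3)=81,f(4)=256,f(6)=1296,f(12)=20736 ⇒ 22386
d|13:{13,1}  Σf=28561+1=28562
d|14:{1,2,7,14}  Σf=1+16+2401+38416=40834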